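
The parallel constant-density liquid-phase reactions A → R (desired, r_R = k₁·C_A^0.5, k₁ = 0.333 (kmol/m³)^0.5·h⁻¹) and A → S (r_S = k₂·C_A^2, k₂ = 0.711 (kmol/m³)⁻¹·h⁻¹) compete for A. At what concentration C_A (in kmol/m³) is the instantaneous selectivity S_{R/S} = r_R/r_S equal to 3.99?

0.240 kmol/m³

S_{R/S} = (k₁/k₂)·C_A^-1.5 ⇒ C_A = (S·k₂/k₁)^(1/(-1.5)).
= (3.99×0.711/0.333)^(-0.6667) = (8.519)^(-0.6667) = 0.240 kmol/m³.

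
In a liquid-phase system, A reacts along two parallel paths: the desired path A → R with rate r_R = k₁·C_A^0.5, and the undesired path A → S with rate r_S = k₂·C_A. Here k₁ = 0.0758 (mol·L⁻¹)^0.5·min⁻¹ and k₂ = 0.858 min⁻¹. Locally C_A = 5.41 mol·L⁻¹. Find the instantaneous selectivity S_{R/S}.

S_{R/S} = r_R/r_S = (k₁·C_A^0.5)/(k₂·C_A) = (k₁/k₂)·C_A^-0.5.
= (0.0758×5.410^0.5) / (0.858×5.410) = 0.1763/4.642 = 0.0380.
The undesired path is higher order in A, so low C_A (CSTR or dilute feed) favours R.

0.0380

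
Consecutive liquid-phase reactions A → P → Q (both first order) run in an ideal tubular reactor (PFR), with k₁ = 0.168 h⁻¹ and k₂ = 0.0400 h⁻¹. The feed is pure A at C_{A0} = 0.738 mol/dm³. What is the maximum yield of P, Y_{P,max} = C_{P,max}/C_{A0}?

0.639

At the optimum, C_{P,max}/C_{A0} = (k₁/k₂)^[k₂/(k₂−k₁)].
= (0.168/0.0400)^(0.0400/(0.0400−0.168)) = (4.200)^(-0.3125) = 0.6386.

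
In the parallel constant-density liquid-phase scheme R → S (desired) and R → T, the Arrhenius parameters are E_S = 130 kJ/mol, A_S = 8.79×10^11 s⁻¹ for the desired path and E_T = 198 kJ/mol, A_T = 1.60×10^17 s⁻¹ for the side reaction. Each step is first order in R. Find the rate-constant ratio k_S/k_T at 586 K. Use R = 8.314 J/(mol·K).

Since both paths have the same order in R, the concentration cancels and S_{S/T} = k_S/k_T = (A_S/A_T)·exp[(E_T−E_S)/(RT)].
(E_T−E_S)/(RT) = (198−130)×10³/(8.314×586) = 68000/4872 = 13.96.
k_S/k_T = (8.79×10^11/1.60×10^17)·exp(13.96) = 5.494×10^-6 × 1.152×10^6 = 6.33.
Since E_S < E_T, lowering the temperature improves selectivity toward S.

6.33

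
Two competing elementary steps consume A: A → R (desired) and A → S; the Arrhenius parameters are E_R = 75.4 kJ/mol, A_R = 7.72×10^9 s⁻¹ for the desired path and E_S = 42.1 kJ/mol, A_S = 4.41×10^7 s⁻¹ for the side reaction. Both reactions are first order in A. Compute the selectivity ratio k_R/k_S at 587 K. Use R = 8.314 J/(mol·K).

Since both paths have the same order in A, the concentration cancels and S_{R/S} = k_R/k_S = (A_R/A_S)·exp[(E_S−E_R)/(RT)].
(E_S−E_R)/(RT) = (42.1−75.4)×10³/(8.314×587) = -33300/4880 = -6.823.
k_R/k_S = (7.72×10^9/4.41×10^7)·exp(-6.823) = 175.1 × 0.001088 = 0.190.

0.190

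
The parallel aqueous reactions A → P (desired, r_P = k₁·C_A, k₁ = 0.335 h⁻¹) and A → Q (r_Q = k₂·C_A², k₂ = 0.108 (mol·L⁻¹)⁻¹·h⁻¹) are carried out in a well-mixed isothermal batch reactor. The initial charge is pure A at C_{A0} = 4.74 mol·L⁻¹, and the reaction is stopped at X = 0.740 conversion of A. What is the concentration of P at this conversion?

C_A = C_{A0}(1−X) = 1.232 mol·L⁻¹.
Along a PFR/batch, dC_P/dC_A = −r_P/(r_P+r_Q) = −k₁/(k₁+k₂·C_A).
Integrating from C_{A0} to C_A: C_P = (0.335/0.108)·ln[(0.335+0.108·4.74)/(0.335+0.108·1.23)] = 3.102·ln(0.8469/0.4681) = 1.839 mol·L⁻¹.

1.84 mol·L⁻¹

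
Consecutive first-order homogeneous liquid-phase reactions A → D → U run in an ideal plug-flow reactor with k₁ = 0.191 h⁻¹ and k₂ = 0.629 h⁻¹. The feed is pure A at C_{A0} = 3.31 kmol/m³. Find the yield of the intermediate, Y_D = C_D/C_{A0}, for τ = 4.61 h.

The intermediate concentration in a first-order A→B→C sequence is C_D = k₁C_{A0}(e^(−k₁τ) − e^(−k₂τ))/(k₂−k₁).
e^(−k₁τ) = e^(−0.191×4.61) = e^(−0.8805) = 0.4146; e^(−k₂τ) = e^(−2.900) = 0.05504.
C_D = 0.191×3.31/(0.629−0.191) × (0.4146−0.05504) = 1.443×0.3595 = 0.5189 kmol/m³.
Y_D = C_D/C_{A0} = 0.5189/3.31 = 0.157.

0.157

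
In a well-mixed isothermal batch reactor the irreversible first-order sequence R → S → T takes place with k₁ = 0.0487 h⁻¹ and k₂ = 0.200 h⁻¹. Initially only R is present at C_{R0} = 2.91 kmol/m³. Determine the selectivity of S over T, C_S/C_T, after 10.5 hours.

The intermediate concentration in a first-order A→B→C sequence is C_S = k₁C_{R0}(e^(−k₁t) − e^(−k₂t))/(k₂−k₁).
e^(−k₁t) = e^(−0.0487×10.5) = e^(−0.5113) = 0.5997; e^(−k₂t) = e^(−2.100) = 0.1225.
C_S = 0.0487×2.91/(0.200−0.0487) × (0.5997−0.1225) = 0.9367×0.4772 = 0.4470 kmol/m³.
C_R = C_{R0}e^(−k₁t) = 1.745 kmol/m³, so C_T = C_{R0}−C_R−C_S = 0.7179 kmol/m³; C_S/C_T = 0.623.

0.623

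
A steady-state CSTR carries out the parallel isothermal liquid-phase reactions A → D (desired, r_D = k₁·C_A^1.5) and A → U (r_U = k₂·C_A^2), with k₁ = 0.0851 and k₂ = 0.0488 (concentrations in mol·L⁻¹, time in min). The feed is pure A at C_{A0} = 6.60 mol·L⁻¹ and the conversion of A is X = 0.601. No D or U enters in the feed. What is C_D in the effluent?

2.05 mol·L⁻¹

Exit C_A = C_{A0}(1−X) = 6.60×0.399 = 2.633 mol·L⁻¹.
Rates in a CSTR are evaluated at the outlet concentration: r_D = 0.0851×2.633^1.5 = 0.3637, r_U = 0.0488×2.633^2 = 0.3384.
Fraction of consumed A going to D: r_D/(r_D+r_U) = 0.5180.
C_D = 0.5180·C_{A0}·X = 0.5180×6.60×0.601 = 2.05 mol·L⁻¹.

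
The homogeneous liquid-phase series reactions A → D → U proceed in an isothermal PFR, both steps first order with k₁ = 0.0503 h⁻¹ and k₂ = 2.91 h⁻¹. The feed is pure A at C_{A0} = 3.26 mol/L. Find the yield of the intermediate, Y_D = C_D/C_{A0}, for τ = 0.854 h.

For first-order series with pure A initially, C_D(τ) = k₁C_{A0}/(k₂−k₁)·(e^(−k₁τ) − e^(−k₂τ)).
e^(−k₁τ) = e^(−0.0503×0.854) = e^(−0.04296) = 0.9580; e^(−k₂τ) = e^(−2.485) = 0.08331.
C_D = 0.0503×3.26/(2.91−0.0503) × (0.9580−0.08331) = 0.05734×0.8746 = 0.05015 mol/L.
Y_D = C_D/C_{A0} = 0.05015/3.26 = 0.0154.

0.0154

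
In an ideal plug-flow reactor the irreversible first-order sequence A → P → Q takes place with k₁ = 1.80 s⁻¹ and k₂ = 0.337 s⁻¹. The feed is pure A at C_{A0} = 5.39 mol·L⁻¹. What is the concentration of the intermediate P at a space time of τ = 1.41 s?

3.60 mol·L⁻¹

Solving the coupled first-order balances gives C_P(τ) = [k₁/(k₂−k₁)]·C_{A0}·(e^(−k₁τ) − e^(−k₂τ)).
e^(−k₁τ) = e^(−1.80×1.41) = e^(−2.538) = 0.07902; e^(−k₂τ) = e^(−0.4752) = 0.6218.
C_P = 1.80×5.39/(0.337−1.80) × (0.07902−0.6218) = (-6.632)×(-0.5428) = 3.599 mol·L⁻¹.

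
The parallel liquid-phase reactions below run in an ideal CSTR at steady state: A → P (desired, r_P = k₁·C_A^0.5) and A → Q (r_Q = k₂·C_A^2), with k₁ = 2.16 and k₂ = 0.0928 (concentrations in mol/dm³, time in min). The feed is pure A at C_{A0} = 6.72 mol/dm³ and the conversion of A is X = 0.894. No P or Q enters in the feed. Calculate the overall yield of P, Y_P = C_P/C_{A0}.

0.871

Exit C_A = C_{A0}(1−X) = 6.72×0.106 = 0.7123 mol/dm³.
A CSTR operates uniformly at the exit composition, giving r_P = 1.823 and r_Q = 0.04709 (each k·C_A^n at C_A = 0.7123).
Fraction of consumed A going to P: r_P/(r_P+r_Q) = 0.9748.
C_P = 0.9748·C_{A0}·X = 0.9748×6.72×0.894 = 5.86 mol/dm³; Y_P = C_P/C_{A0} = 0.871.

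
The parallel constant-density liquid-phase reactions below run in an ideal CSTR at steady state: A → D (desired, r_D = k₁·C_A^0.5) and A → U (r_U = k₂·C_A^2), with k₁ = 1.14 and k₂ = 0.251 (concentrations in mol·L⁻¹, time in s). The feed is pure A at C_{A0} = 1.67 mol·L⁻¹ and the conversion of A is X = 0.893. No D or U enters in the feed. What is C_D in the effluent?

1.47 mol·L⁻¹

Exit C_A = C_{A0}(1−X) = 1.67×0.107 = 0.1787 mol·L⁻¹.
A CSTR operates uniformly at the exit composition, giving r_D = 0.4819 and r_U = 0.008014 (each k·C_A^n at C_A = 0.1787).
Fraction of consumed A going to D: r_D/(r_D+r_U) = 0.9836.
C_D = 0.9836·C_{A0}·X = 0.9836×1.67×0.893 = 1.47 mol·L⁻¹.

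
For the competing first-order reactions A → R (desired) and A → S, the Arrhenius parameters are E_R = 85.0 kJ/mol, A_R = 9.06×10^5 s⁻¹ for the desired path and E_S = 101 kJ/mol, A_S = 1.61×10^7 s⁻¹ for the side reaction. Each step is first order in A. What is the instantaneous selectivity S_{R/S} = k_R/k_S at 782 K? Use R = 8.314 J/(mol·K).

0.659

Since both paths have the same order in A, the concentration cancels and S_{R/S} = k_R/k_S = (A_R/A_S)·exp[(E_S−E_R)/(RT)].
(E_S−E_R)/(RT) = (101−85.0)×10³/(8.314×782) = 16000/6502 = 2.461.
k_R/k_S = (9.06×10^5/1.61×10^7)·exp(2.461) = 0.05627 × 11.72 = 0.659.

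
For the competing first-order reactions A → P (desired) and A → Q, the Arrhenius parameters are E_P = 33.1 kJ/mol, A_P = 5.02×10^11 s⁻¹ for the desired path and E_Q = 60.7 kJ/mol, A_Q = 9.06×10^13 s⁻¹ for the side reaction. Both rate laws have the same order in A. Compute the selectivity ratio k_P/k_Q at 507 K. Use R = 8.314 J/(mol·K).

3.87

k_P/k_Q = (A_P/A_Q)·exp[−(E_P−E_Q)/(RT)] = (A_P/A_Q)·exp[(E_Q−E_P)/(RT)].
(E_Q−E_P)/(RT) = (60.7−33.1)×10³/(8.314×507) = 27600/4215 = 6.548.
k_P/k_Q = (5.02×10^11/9.06×10^13)·exp(6.548) = 0.005541 × 697.7 = 3.87.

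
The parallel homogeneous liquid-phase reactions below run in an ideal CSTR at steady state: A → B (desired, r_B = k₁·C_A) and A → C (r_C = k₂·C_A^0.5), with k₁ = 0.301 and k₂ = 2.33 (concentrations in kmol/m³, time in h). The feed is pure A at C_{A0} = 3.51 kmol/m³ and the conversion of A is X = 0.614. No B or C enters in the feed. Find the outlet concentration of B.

0.282 kmol/m³

Exit C_A = C_{A0}(1−X) = 3.51×0.386 = 1.355 kmol/m³.
Rates in a CSTR are evaluated at the outlet concentration: r_B = 0.301×1.355 = 0.4078, r_C = 2.33×1.355^0.5 = 2.712.
Fraction of consumed A going to B: r_B/(r_B+r_C) = 0.1307.
C_B = 0.1307·C_{A0}·X = 0.1307×3.51×0.614 = 0.282 kmol/m³.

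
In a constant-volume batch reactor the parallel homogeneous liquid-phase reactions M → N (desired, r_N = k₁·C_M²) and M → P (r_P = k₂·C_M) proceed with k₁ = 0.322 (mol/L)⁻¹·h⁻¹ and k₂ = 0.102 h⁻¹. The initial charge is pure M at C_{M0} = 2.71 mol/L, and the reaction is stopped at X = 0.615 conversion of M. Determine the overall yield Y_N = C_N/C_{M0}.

C_M = C_{M0}(1−X) = 1.043 mol/L.
Along a PFR/batch, dC_P/dC_M = −r_P/(r_N+r_P) = −k₂/(k₂+k₁·C_M).
Integrating from C_{M0} to C_M: C_P = (0.102/0.322)·ln[(0.102+0.322·2.71)/(0.102+0.322·1.04)] = 0.3168·ln(0.9746/0.4380) = 0.2534 mol/L.
Then C_N = (C_{M0}−C_M) − C_P = 1.667 − 0.2534 = 1.413 mol/L.
Y_N = C_N/C_{M0} = 1.413/2.71 = 0.521.

0.521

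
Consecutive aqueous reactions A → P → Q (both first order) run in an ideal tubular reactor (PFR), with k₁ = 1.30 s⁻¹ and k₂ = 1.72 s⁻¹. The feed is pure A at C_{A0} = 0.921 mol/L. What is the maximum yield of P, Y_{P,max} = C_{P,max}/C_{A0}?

For a first-order series the maximum intermediate yield is C_{P,max}/C_{A0} = (k₁/k₂)^[k₂/(k₂−k₁)].
= (1.30/1.72)^(1.72/(1.72−1.30)) = (0.7558)^(4.095) = 0.3177.

0.318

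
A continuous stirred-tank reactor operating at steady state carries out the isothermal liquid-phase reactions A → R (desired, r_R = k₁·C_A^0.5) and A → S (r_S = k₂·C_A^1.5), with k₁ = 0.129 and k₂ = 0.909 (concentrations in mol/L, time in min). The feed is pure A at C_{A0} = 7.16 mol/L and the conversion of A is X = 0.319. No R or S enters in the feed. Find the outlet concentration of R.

0.0646 mol/L

Exit C_A = C_{A0}(1−X) = 7.16×0.681 = 4.876 mol/L.
Rates in a CSTR are evaluated at the outlet concentration: r_R = 0.129×4.876^0.5 = 0.2849, r_S = 0.909×4.876^1.5 = 9.787.
Fraction of consumed A going to R: r_R/(r_R+r_S) = 0.02828.
C_R = 0.02828·C_{A0}·X = 0.02828×7.16×0.319 = 0.0646 mol/L.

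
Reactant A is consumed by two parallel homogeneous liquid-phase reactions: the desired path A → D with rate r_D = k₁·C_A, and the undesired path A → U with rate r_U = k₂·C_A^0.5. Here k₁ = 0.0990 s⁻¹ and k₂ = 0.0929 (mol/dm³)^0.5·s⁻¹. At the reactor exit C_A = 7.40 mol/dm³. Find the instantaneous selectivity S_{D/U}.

S_{D/U} = r_D/r_U = (k₁·C_A)/(k₂·C_A^0.5) = (k₁/k₂)·C_A^0.5.
= (0.0990×7.400) / (0.0929×7.400^0.5) = 0.7326/0.2527 = 2.90.
Since the desired path is higher order in A, keeping C_A high (PFR or concentrated feed) favours D.

2.90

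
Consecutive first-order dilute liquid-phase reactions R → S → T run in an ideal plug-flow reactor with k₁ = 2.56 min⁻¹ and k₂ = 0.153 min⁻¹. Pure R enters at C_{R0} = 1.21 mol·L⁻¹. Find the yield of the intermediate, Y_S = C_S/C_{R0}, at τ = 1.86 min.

0.791

For first-order series with pure R initially, C_S(τ) = k₁C_{R0}/(k₂−k₁)·(e^(−k₁τ) − e^(−k₂τ)).
e^(−k₁τ) = e^(−2.56×1.86) = e^(−4.762) = 0.008552; e^(−k₂τ) = e^(−0.2846) = 0.7523.
C_S = 2.56×1.21/(0.153−2.56) × (0.008552−0.7523) = (-1.287)×(-0.7438) = 0.9572 mol·L⁻¹.
Y_S = C_S/C_{R0} = 0.9572/1.21 = 0.791.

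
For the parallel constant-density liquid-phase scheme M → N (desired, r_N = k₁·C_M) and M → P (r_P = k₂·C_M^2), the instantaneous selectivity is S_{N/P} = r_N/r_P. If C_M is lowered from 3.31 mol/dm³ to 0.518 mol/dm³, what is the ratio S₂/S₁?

S_{N/P} = (k₁/k₂)·C_M⁻¹, so S₂/S₁ = (C_{M,2}/C_{M,1})⁻¹.
= 3.31/0.518 = 6.39.

6.39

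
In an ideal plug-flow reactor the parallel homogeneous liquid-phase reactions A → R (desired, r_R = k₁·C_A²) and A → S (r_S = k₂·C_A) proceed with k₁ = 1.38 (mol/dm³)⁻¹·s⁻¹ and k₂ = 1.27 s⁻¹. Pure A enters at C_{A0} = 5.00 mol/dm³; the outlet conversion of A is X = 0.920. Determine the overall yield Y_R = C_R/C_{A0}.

0.644

C_A = C_{A0}(1−X) = 0.4000 mol/dm³.
Along a PFR/batch, dC_S/dC_A = −r_S/(r_R+r_S) = −k₂/(k₂+k₁·C_A).
Integrating from C_{A0} to C_A: C_S = (1.27/1.38)·ln[(1.27+1.38·5.00)/(1.27+1.38·0.400)] = 0.9203·ln(8.170/1.822) = 1.381 mol/dm³.
Then C_R = (C_{A0}−C_A) − C_S = 4.600 − 1.381 = 3.219 mol/dm³.
Y_R = C_R/C_{A0} = 3.219/5.00 = 0.644.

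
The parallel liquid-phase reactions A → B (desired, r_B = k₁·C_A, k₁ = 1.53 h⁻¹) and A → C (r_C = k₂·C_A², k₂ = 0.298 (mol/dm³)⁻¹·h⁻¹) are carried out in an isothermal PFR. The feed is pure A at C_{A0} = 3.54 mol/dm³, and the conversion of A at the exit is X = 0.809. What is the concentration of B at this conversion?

C_A = C_{A0}(1−X) = 0.6761 mol/dm³.
Along a PFR/batch, dC_B/dC_A = −r_B/(r_B+r_C) = −k₁/(k₁+k₂·C_A).
Integrating from C_{A0} to C_A: C_B = (1.53/0.298)·ln[(1.53+0.298·3.54)/(1.53+0.298·0.676)] = 5.134·ln(2.585/1.731) = 2.057 mol/dm³.

2.06 mol/dm³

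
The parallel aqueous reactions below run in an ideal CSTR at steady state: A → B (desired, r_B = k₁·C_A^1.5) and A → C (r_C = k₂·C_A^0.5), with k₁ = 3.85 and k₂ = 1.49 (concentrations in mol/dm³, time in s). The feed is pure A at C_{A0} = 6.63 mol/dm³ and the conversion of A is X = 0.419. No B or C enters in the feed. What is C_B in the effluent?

2.52 mol/dm³

Exit C_A = C_{A0}(1−X) = 6.63×0.581 = 3.852 mol/dm³.
A CSTR operates uniformly at the exit composition, giving r_B = 29.11 and r_C = 2.924 (each k·C_A^n at C_A = 3.852).
Fraction of consumed A going to B: r_B/(r_B+r_C) = 0.9087.
C_B = 0.9087·C_{A0}·X = 0.9087×6.63×0.419 = 2.52 mol/dm³.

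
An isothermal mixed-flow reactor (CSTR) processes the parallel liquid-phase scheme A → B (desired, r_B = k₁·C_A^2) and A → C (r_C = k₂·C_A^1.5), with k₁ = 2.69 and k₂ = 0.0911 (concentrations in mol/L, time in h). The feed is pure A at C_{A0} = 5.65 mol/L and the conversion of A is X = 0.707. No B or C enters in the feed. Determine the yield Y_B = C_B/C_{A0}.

Exit C_A = C_{A0}(1−X) = 5.65×0.293 = 1.655 mol/L.
Rates in a CSTR are evaluated at the outlet concentration: r_B = 2.69×1.655^2 = 7.372, r_C = 0.0911×1.655^1.5 = 0.1940.
Fraction of consumed A going to B: r_B/(r_B+r_C) = 0.9744.
C_B = 0.9744·C_{A0}·X = 0.9744×5.65×0.707 = 3.89 mol/L; Y_B = C_B/C_{A0} = 0.689.

0.689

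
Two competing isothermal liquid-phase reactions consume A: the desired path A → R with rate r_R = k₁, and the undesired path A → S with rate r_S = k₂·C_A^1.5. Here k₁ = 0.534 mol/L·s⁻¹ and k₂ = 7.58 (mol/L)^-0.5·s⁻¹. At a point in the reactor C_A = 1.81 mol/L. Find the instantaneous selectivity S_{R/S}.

S_{R/S} = r_R/r_S = (k₁)/(k₂·C_A^1.5) = (k₁/k₂)·C_A^-1.5.
= (0.534) / (7.58×1.810^1.5) = 0.5340/18.46 = 0.0289.
The undesired path is higher order in A, so low C_A (CSTR or dilute feed) favours R.

0.0289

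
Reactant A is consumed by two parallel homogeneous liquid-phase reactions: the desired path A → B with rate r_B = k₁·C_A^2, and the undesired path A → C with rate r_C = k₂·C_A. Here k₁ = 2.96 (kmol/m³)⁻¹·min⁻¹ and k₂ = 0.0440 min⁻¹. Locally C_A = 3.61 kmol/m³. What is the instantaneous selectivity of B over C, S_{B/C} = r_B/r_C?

S_{B/C} = r_B/r_C = (k₁·C_A^2)/(k₂·C_A) = (k₁/k₂)·C_A.
= (2.96×3.610^2) / (0.0440×3.610) = 38.58/0.1588 = 243.

243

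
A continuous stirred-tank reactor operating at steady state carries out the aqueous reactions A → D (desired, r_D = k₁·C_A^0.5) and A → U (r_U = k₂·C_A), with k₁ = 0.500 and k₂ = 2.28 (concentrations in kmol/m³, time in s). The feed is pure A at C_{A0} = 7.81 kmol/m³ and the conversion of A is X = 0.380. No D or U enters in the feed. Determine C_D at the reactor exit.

Exit C_A = C_{A0}(1−X) = 7.81×0.620 = 4.842 kmol/m³.
A CSTR operates uniformly at the exit composition, giving r_D = 1.100 and r_U = 11.04 (each k·C_A^n at C_A = 4.842).
Fraction of consumed A going to D: r_D/(r_D+r_U) = 0.09063.
C_D = 0.09063·C_{A0}·X = 0.09063×7.81×0.380 = 0.269 kmol/m³.

0.269 kmol/m³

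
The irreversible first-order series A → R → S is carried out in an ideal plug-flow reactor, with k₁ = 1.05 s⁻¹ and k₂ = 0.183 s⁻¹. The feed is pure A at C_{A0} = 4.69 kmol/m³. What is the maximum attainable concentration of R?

At the optimum, C_{R,max}/C_{A0} = (k₁/k₂)^[k₂/(k₂−k₁)].
= (1.05/0.183)^(0.183/(0.183−1.05)) = (5.738)^(-0.2111) = 0.6916.
C_{R,max} = 0.6916×4.69 = 3.24 kmol/m³.

3.24 kmol/m³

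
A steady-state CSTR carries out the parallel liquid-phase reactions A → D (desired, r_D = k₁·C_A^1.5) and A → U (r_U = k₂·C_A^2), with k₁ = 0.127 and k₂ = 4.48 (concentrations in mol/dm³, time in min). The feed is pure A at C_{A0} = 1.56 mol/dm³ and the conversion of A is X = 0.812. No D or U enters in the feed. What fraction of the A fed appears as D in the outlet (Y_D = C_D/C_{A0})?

Exit C_A = C_{A0}(1−X) = 1.56×0.188 = 0.2933 mol/dm³.
In a CSTR the entire volume is at exit conditions, so r_D = 0.127×0.2933^1.5 = 0.02017 and r_U = 4.48×0.2933^2 = 0.3853.
Fraction of consumed A going to D: r_D/(r_D+r_U) = 0.04974.
C_D = 0.04974·C_{A0}·X = 0.04974×1.56×0.812 = 0.0630 mol/dm³; Y_D = C_D/C_{A0} = 0.0404.

0.0404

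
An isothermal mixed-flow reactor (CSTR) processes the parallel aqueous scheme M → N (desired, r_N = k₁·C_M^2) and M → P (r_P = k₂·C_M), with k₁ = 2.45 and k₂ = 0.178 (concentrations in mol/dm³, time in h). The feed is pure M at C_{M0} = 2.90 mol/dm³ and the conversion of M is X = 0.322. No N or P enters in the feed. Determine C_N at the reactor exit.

Exit C_M = C_{M0}(1−X) = 2.90×0.678 = 1.966 mol/dm³.
A CSTR operates uniformly at the exit composition, giving r_N = 9.472 and r_P = 0.3500 (each k·C_M^n at C_M = 1.966).
Fraction of consumed M going to N: r_N/(r_N+r_P) = 0.9644.
C_N = 0.9644·C_{M0}·X = 0.9644×2.90×0.322 = 0.901 mol/dm³.

0.901 mol/dm³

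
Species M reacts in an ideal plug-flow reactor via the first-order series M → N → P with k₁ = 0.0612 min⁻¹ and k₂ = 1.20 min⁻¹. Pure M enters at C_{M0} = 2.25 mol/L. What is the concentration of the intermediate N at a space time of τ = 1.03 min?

0.0784 mol/L

Solving the coupled first-order balances gives C_N(τ) = [k₁/(k₂−k₁)]·C_{M0}·(e^(−k₁τ) − e^(−k₂τ)).
e^(−k₁τ) = e^(−0.0612×1.03) = e^(−0.06304) = 0.9389; e^(−k₂τ) = e^(−1.236) = 0.2905.
C_N = 0.0612×2.25/(1.20−0.0612) × (0.9389−0.2905) = 0.1209×0.6484 = 0.07840 mol/L.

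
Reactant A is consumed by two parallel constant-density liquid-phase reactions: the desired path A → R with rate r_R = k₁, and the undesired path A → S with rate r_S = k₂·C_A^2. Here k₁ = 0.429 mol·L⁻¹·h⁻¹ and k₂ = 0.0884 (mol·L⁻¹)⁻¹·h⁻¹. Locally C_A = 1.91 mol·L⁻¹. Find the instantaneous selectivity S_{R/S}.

1.33

S_{R/S} = r_R/r_S = (k₁)/(k₂·C_A^2) = (k₁/k₂)·C_A^-2.
= (0.429) / (0.0884×1.910^2) = 0.4290/0.3225 = 1.33.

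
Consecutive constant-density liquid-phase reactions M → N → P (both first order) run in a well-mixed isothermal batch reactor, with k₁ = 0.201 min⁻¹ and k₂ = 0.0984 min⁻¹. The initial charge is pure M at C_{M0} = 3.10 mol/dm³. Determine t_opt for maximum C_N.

6.96 min

The intermediate peaks when r₁ = r₂, i.e. k₁e^(−k₁t) = k₂e^(−k₂t), giving t_opt = ln(k₂/k₁)/(k₂−k₁).
= ln(0.0984/0.201)/(0.0984−0.201) = ln(0.4896)/-0.1026 = -0.7143/-0.1026 = 6.96 min.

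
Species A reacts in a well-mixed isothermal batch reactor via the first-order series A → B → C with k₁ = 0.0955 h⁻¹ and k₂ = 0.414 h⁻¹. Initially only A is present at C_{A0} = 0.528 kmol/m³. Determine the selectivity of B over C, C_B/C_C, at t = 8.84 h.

Solving the coupled first-order balances gives C_B(t) = [k₁/(k₂−k₁)]·C_{A0}·(e^(−k₁t) − e^(−k₂t)).
e^(−k₁t) = e^(−0.0955×8.84) = e^(−0.8442) = 0.4299; e^(−k₂t) = e^(−3.660) = 0.02574.
C_B = 0.0955×0.528/(0.414−0.0955) × (0.4299−0.02574) = 0.1583×0.4042 = 0.06398 kmol/m³.
C_A = C_{A0}e^(−k₁t) = 0.2270 kmol/m³, so C_C = C_{A0}−C_A−C_B = 0.2370 kmol/m³; C_B/C_C = 0.270.

0.270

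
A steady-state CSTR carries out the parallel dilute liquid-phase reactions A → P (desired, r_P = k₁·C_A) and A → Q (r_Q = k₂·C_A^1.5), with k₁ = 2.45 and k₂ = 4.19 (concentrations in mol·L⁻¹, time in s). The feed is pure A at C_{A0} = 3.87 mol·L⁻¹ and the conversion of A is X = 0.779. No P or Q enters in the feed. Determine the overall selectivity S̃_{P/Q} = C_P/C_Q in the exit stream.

0.632

Exit C_A = C_{A0}(1−X) = 3.87×0.221 = 0.8553 mol·L⁻¹.
A CSTR operates uniformly at the exit composition, giving r_P = 2.095 and r_Q = 3.314 (each k·C_A^n at C_A = 0.8553).
Overall selectivity = C_P/C_Q = r_Pτ/(r_Qτ) = r_P/r_Q = 0.632.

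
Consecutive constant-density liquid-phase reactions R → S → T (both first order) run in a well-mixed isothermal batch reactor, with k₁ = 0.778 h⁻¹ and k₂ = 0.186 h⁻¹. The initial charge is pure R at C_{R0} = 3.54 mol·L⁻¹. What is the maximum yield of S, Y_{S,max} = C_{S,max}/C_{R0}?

Evaluating C_S at t_opt = ln(k₂/k₁)/(k₂−k₁) gives C_{S,max}/C_{R0} = (k₁/k₂)^[k₂/(k₂−k₁)].
= (0.778/0.186)^(0.186/(0.186−0.778)) = (4.183)^(-0.3142) = 0.6379.

0.638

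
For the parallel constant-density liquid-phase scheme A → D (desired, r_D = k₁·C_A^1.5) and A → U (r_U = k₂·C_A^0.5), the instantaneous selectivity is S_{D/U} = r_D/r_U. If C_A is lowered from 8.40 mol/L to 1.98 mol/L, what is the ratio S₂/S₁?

S_{D/U} = (k₁/k₂)·C_A, so S₂/S₁ = (C_{A,2}/C_{A,1}).
= 1.98/8.40 = 0.236.
Selectivity toward D falls as C_A falls — high-concentration operation is favoured.

0.236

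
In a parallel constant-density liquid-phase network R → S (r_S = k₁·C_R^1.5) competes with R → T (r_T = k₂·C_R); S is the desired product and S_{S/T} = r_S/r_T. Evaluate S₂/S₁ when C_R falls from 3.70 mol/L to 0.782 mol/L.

S_{S/T} = (k₁/k₂)·C_R^0.5, so S₂/S₁ = (C_{R,2}/C_{R,1})^0.5.
= (0.782/3.70)^0.5 = (0.2114)^0.5 = 0.460.

0.460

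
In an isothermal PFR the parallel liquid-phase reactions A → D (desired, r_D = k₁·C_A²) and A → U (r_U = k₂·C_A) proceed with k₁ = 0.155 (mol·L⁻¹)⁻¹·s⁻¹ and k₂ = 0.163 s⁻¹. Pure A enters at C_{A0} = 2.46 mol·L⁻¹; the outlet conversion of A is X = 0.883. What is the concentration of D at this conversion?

1.16 mol·L⁻¹

C_A = C_{A0}(1−X) = 0.2878 mol·L⁻¹.
Along a PFR/batch, dC_U/dC_A = −r_U/(r_D+r_U) = −k₂/(k₂+k₁·C_A).
Integrating from C_{A0} to C_A: C_U = (0.163/0.155)·ln[(0.163+0.155·2.46)/(0.163+0.155·0.288)] = 1.052·ln(0.5443/0.2076) = 1.014 mol·L⁻¹.
Then C_D = (C_{A0}−C_A) − C_U = 2.172 − 1.014 = 1.159 mol·L⁻¹.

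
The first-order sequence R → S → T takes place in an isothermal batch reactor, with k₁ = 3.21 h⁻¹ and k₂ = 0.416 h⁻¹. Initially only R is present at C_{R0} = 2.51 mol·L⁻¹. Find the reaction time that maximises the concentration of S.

The intermediate peaks when r₁ = r₂, i.e. k₁e^(−k₁t) = k₂e^(−k₂t), giving t_opt = ln(k₂/k₁)/(k₂−k₁).
= ln(0.416/3.21)/(0.416−3.21) = ln(0.1296)/-2.794 = -2.043/-2.794 = 0.731 h.

0.731 h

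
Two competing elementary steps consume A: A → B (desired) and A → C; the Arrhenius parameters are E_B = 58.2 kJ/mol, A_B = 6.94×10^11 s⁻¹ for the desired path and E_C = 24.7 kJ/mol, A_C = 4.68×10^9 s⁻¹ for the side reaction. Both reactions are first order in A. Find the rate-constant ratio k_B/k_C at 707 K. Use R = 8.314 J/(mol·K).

k_B/k_C = (A_B/A_C)·exp[−(E_B−E_C)/(RT)] = (A_B/A_C)·exp[(E_C−E_B)/(RT)].
(E_C−E_B)/(RT) = (24.7−58.2)×10³/(8.314×707) = -33500/5878 = -5.699.
k_B/k_C = (6.94×10^11/4.68×10^9)·exp(-5.699) = 148.3 × 0.003349 = 0.497.
Since E_B > E_C, raising the temperature improves selectivity toward B.

0.497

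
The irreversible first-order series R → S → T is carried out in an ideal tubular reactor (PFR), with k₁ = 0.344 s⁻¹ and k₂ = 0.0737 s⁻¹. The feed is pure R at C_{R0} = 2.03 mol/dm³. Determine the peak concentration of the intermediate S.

At the optimum, C_{S,max}/C_{R0} = (k₁/k₂)^[k₂/(k₂−k₁)].
= (0.344/0.0737)^(0.0737/(0.0737−0.344)) = (4.668)^(-0.2727) = 0.6570.
C_{S,max} = 0.6570×2.03 = 1.33 mol/dm³.

1.33 mol/dm³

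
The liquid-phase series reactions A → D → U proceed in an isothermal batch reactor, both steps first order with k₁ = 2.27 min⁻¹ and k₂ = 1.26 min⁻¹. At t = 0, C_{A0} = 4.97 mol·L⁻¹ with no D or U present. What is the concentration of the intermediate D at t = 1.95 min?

0.824 mol·L⁻¹

For first-order series with pure A initially, C_D(t) = k₁C_{A0}/(k₂−k₁)·(e^(−k₁t) − e^(−k₂t)).
e^(−k₁t) = e^(−2.27×1.95) = e^(−4.426) = 0.01196; e^(−k₂t) = e^(−2.457) = 0.08569.
C_D = 2.27×4.97/(1.26−2.27) × (0.01196−0.08569) = (-11.17)×(-0.07374) = 0.8236 mol·L⁻¹.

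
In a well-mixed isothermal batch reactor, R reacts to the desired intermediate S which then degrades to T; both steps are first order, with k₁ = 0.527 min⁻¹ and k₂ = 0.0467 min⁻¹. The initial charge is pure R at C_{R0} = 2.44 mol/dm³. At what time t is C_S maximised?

The intermediate peaks when r₁ = r₂, i.e. k₁e^(−k₁t) = k₂e^(−k₂t), giving t_opt = ln(k₂/k₁)/(k₂−k₁).
= ln(0.0467/0.527)/(0.0467−0.527) = ln(0.08861)/-0.4803 = -2.423/-0.4803 = 5.05 min.

5.05 min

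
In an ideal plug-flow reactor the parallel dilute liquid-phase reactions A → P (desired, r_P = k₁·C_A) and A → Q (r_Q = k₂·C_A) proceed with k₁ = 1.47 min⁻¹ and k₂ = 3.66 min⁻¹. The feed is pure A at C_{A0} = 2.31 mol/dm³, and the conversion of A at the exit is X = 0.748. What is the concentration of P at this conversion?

0.495 mol/dm³

C_A = C_{A0}(1−X) = 0.5821 mol/dm³.
Both paths are first order in A, so the instantaneous fraction to P is constant: dC_P/d(−C_A) = k₁/(k₁+k₂) = 0.2865.
C_P = 0.2865·(C_{A0}−C_A) = 0.2865×1.728 = 0.495 mol/dm³.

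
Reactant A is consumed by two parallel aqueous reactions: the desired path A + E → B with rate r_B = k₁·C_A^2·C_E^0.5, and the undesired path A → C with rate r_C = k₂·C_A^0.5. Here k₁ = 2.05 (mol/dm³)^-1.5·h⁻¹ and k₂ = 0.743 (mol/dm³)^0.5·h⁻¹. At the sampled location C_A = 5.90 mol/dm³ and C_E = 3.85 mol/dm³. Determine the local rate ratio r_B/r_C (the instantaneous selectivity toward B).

S_{B/C} = r_B/r_C = (k₁·C_A^2·C_E^0.5)/(k₂·C_A^0.5) = (k₁/k₂)·C_A^1.5·C_E^0.5.
= (2.05×5.900^2×3.850^0.5) / (0.743×5.900^0.5) = 140.0/1.805 = 77.6.
Since the desired path is higher order in A, keeping C_A high (PFR or concentrated feed) favours B.

77.6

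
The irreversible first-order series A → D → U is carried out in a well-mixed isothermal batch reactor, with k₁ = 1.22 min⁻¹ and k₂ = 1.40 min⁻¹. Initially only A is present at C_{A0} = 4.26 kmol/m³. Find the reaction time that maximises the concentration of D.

Setting dC_D/dt = 0 gives t_opt = ln(k₂/k₁)/(k₂−k₁).
= ln(1.40/1.22)/(1.40−1.22) = ln(1.148)/0.1800 = 0.1376/0.1800 = 0.765 min.

0.765 min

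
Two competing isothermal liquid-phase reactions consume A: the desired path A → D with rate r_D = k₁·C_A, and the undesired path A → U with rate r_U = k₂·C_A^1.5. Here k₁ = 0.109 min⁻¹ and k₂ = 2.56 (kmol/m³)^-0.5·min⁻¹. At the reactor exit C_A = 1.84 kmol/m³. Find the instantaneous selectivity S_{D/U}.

0.0314

S_{D/U} = r_D/r_U = (k₁·C_A)/(k₂·C_A^1.5) = (k₁/k₂)·C_A^-0.5.
= (0.109×1.840) / (2.56×1.840^1.5) = 0.2006/6.389 = 0.0314.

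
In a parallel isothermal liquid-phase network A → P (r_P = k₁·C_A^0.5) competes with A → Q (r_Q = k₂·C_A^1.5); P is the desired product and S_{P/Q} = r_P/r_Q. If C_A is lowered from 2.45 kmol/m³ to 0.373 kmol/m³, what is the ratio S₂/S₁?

S_{P/Q} = (k₁/k₂)·C_A⁻¹, so S₂/S₁ = (C_{A,2}/C_{A,1})⁻¹.
= 2.45/0.373 = 6.57.
Selectivity toward P rises as C_A falls — low-concentration operation is favoured.

6.57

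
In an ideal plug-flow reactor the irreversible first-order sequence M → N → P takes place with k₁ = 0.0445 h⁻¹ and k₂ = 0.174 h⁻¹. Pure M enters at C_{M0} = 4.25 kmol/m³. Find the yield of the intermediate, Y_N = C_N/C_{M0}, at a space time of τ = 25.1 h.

0.108

The intermediate concentration in a first-order A→B→C sequence is C_N = k₁C_{M0}(e^(−k₁τ) − e^(−k₂τ))/(k₂−k₁).
e^(−k₁τ) = e^(−0.0445×25.1) = e^(−1.117) = 0.3273; e^(−k₂τ) = e^(−4.367) = 0.01268.
C_N = 0.0445×4.25/(0.174−0.0445) × (0.3273−0.01268) = 1.460×0.3146 = 0.4594 kmol/m³.
Y_N = C_N/C_{M0} = 0.4594/4.25 = 0.108.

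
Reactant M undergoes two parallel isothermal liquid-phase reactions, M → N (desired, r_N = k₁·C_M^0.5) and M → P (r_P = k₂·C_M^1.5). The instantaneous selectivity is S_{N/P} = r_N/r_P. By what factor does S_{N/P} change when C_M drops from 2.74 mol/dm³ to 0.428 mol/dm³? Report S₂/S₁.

6.40

S_{N/P} = (k₁/k₂)·C_M⁻¹, so S₂/S₁ = (C_{M,2}/C_{M,1})⁻¹.
= 2.74/0.428 = 6.40.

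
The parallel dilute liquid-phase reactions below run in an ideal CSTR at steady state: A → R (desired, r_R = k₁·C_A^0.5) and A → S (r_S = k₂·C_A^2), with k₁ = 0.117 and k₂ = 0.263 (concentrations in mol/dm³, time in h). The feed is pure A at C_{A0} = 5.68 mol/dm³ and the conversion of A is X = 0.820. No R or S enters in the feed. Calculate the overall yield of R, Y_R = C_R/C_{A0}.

0.247

Exit C_A = C_{A0}(1−X) = 5.68×0.180 = 1.022 mol/dm³.
Rates in a CSTR are evaluated at the outlet concentration: r_R = 0.117×1.022^0.5 = 0.1183, r_S = 0.263×1.022^2 = 0.2749.
Fraction of consumed A going to R: r_R/(r_R+r_S) = 0.3009.
C_R = 0.3009·C_{A0}·X = 0.3009×5.68×0.820 = 1.40 mol/dm³; Y_R = C_R/C_{A0} = 0.247.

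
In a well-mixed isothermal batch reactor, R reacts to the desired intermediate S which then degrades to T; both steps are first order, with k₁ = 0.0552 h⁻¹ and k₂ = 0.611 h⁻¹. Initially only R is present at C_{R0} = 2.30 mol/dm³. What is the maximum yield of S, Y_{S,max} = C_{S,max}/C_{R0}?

Evaluating C_S at t_opt = ln(k₂/k₁)/(k₂−k₁) gives C_{S,max}/C_{R0} = (k₁/k₂)^[k₂/(k₂−k₁)].
= (0.0552/0.611)^(0.611/(0.611−0.0552)) = (0.09034)^(1.099) = 0.07115.

0.0712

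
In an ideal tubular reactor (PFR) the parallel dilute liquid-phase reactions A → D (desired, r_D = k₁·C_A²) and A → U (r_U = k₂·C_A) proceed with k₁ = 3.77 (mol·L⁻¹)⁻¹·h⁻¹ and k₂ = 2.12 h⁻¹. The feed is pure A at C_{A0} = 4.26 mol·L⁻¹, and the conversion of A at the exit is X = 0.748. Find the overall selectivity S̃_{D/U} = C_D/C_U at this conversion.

4.24

C_A = C_{A0}(1−X) = 1.074 mol·L⁻¹.
Along a PFR/batch, dC_U/dC_A = −r_U/(r_D+r_U) = −k₂/(k₂+k₁·C_A).
Integrating from C_{A0} to C_A: C_U = (2.12/3.77)·ln[(2.12+3.77·4.26)/(2.12+3.77·1.07)] = 0.5623·ln(18.18/6.167) = 0.6079 mol·L⁻¹.
Then C_D = (C_{A0}−C_A) − C_U = 3.186 − 0.6079 = 2.579 mol·L⁻¹.
S̃_{D/U} = C_D/C_U = 2.579/0.6079 = 4.24.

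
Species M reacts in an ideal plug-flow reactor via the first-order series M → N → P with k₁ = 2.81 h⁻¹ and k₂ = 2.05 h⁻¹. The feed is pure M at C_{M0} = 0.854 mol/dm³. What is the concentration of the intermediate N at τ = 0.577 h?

0.343 mol/dm³

For first-order series with pure M initially, C_N(τ) = k₁C_{M0}/(k₂−k₁)·(e^(−k₁τ) − e^(−k₂τ)).
e^(−k₁τ) = e^(−2.81×0.577) = e^(−1.621) = 0.1976; e^(−k₂τ) = e^(−1.183) = 0.3064.
C_N = 2.81×0.854/(2.05−2.81) × (0.1976−0.3064) = (-3.158)×(-0.1088) = 0.3435 mol/dm³.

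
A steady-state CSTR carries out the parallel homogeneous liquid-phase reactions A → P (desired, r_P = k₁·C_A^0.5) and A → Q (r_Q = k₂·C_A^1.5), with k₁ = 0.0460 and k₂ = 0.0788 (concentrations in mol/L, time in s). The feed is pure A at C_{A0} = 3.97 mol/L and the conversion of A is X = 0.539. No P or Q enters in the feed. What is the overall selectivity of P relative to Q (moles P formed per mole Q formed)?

Exit C_A = C_{A0}(1−X) = 3.97×0.461 = 1.830 mol/L.
A CSTR operates uniformly at the exit composition, giving r_P = 0.06223 and r_Q = 0.1951 (each k·C_A^n at C_A = 1.830).
Overall selectivity = C_P/C_Q = r_Pτ/(r_Qτ) = r_P/r_Q = 0.319.

0.319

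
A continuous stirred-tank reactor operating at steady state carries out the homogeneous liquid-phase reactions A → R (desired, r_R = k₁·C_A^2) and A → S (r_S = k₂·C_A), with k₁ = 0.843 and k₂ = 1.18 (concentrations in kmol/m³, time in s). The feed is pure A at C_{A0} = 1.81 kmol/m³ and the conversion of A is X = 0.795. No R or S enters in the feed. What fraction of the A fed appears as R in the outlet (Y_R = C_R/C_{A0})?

0.167

Exit C_A = C_{A0}(1−X) = 1.81×0.205 = 0.3710 kmol/m³.
A CSTR operates uniformly at the exit composition, giving r_R = 0.1161 and r_S = 0.4378 (each k·C_A^n at C_A = 0.3710).
Fraction of consumed A going to R: r_R/(r_R+r_S) = 0.2095.
C_R = 0.2095·C_{A0}·X = 0.2095×1.81×0.795 = 0.302 kmol/m³; Y_R = C_R/C_{A0} = 0.167.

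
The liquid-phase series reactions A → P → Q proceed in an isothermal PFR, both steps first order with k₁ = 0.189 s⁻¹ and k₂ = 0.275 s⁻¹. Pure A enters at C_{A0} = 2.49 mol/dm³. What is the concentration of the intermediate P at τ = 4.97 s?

0.744 mol/dm³

Solving the coupled first-order balances gives C_P(τ) = [k₁/(k₂−k₁)]·C_{A0}·(e^(−k₁τ) − e^(−k₂τ)).
e^(−k₁τ) = e^(−0.189×4.97) = e^(−0.9393) = 0.3909; e^(−k₂τ) = e^(−1.367) = 0.2549.
C_P = 0.189×2.49/(0.275−0.189) × (0.3909−0.2549) = 5.472×0.1360 = 0.7440 mol/dm³.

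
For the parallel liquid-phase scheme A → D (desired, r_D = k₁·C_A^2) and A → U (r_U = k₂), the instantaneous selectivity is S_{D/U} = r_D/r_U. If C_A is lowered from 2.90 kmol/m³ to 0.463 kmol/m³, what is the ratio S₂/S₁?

S_{D/U} = (k₁/k₂)·C_A^2, so S₂/S₁ = (C_{A,2}/C_{A,1})^2.
= (0.463/2.90)^2 = (0.1597)^2 = 0.0255.
Selectivity toward D falls as C_A falls — high-concentration operation is favoured.

0.0255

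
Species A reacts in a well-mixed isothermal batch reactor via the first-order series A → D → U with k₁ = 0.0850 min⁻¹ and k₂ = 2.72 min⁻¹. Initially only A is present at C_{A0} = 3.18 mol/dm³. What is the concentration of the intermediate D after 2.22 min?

0.0847 mol/dm³

The intermediate concentration in a first-order A→B→C sequence is C_D = k₁C_{A0}(e^(−k₁t) − e^(−k₂t))/(k₂−k₁).
e^(−k₁t) = e^(−0.0850×2.22) = e^(−0.1887) = 0.8280; e^(−k₂t) = e^(−6.038) = 0.002385.
C_D = 0.0850×3.18/(2.72−0.0850) × (0.8280−0.002385) = 0.1026×0.8256 = 0.08470 mol/dm³.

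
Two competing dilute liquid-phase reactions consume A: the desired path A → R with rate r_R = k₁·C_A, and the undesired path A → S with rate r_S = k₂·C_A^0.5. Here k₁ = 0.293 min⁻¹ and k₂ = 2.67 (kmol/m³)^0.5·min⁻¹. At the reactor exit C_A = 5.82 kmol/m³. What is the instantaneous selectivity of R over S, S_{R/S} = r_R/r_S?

0.265

S_{R/S} = r_R/r_S = (k₁·C_A)/(k₂·C_A^0.5) = (k₁/k₂)·C_A^0.5.
= (0.293×5.820) / (2.67×5.820^0.5) = 1.705/6.441 = 0.265.
Since the desired path is higher order in A, keeping C_A high (PFR or concentrated feed) favours R.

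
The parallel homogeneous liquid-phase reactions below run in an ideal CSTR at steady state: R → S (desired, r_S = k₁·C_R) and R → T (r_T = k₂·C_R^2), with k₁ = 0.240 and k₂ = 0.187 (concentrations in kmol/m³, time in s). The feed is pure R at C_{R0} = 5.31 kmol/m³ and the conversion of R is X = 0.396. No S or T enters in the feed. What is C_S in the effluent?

Exit C_R = C_{R0}(1−X) = 5.31×0.604 = 3.207 kmol/m³.
A CSTR operates uniformly at the exit composition, giving r_S = 0.7697 and r_T = 1.924 (each k·C_R^n at C_R = 3.207).
Fraction of consumed R going to S: r_S/(r_S+r_T) = 0.2858.
C_S = 0.2858·C_{R0}·X = 0.2858×5.31×0.396 = 0.601 kmol/m³.

0.601 kmol/m³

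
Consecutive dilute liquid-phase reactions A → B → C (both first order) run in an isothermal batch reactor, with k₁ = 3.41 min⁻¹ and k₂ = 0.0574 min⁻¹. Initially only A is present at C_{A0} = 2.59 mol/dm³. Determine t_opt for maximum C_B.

1.22 min

The intermediate peaks when r₁ = r₂, i.e. k₁e^(−k₁t) = k₂e^(−k₂t), giving t_opt = ln(k₂/k₁)/(k₂−k₁).
= ln(0.0574/3.41)/(0.0574−3.41) = ln(0.01683)/-3.353 = -4.084/-3.353 = 1.22 min.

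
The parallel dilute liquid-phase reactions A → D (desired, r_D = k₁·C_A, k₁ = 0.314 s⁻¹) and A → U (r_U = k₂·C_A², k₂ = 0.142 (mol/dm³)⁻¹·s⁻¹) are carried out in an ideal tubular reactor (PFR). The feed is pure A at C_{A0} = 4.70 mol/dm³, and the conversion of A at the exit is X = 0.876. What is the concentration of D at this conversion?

2.00 mol/dm³

C_A = C_{A0}(1−X) = 0.5828 mol/dm³.
Along a PFR/batch, dC_D/dC_A = −r_D/(r_D+r_U) = −k₁/(k₁+k₂·C_A).
Integrating from C_{A0} to C_A: C_D = (0.314/0.142)·ln[(0.314+0.142·4.70)/(0.314+0.142·0.583)] = 2.211·ln(0.9814/0.3968) = 2.003 mol/dm³.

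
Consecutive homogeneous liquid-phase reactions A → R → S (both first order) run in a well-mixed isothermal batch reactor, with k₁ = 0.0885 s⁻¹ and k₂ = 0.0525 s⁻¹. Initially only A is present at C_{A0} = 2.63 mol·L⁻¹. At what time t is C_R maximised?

14.5 s

The intermediate peaks when r₁ = r₂, i.e. k₁e^(−k₁t) = k₂e^(−k₂t), giving t_opt = ln(k₂/k₁)/(k₂−k₁).
= ln(0.0525/0.0885)/(0.0525−0.0885) = ln(0.5932)/-0.03600 = -0.5222/-0.03600 = 14.5 s.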